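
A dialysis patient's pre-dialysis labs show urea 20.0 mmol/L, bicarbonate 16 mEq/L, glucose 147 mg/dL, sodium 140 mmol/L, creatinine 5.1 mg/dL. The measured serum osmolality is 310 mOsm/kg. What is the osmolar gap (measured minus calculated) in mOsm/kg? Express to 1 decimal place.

1.8 mOsm/kg

Calculated osmolality = 2·Na + glucose/18 + urea
= 2·140 + 147/18 + 20
= 280 + 8.17 + 20
= 308.17 mOsm/kg ≈ 308.2 mOsm/kg
Osmolar gap = measured − calculated = 310 − 308.2 = 1.8 mOsm/kg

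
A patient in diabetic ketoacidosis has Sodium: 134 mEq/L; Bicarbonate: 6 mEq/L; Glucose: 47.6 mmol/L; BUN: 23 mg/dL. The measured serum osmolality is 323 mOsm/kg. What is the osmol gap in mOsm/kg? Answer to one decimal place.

-0.8 mOsm/kg

Calculated osmolality = 2·Na + glucose + BUN/2.8
= 2·134 + 47.6 + 23/2.8
= 268 + 47.60 + 8.21
= 323.81 mOsm/kg ≈ 323.8 mOsm/kg
Osmolar gap = measured − calculated = 323 − 323.8 = -0.8 mOsm/kg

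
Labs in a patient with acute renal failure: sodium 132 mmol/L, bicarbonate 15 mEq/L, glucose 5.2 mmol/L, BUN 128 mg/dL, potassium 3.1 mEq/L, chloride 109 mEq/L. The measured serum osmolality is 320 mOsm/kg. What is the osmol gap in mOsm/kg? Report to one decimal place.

5.1 mOsm/kg

Calculated osmolality = 2·Na + glucose + BUN/2.8
= 2·132 + 5.2 + 128/2.8
= 264 + 5.20 + 45.71
= 314.91 mOsm/kg ≈ 314.9 mOsm/kg
Osmolar gap = measured − calculated = 320 − 314.9 = 5.1 mOsm/kg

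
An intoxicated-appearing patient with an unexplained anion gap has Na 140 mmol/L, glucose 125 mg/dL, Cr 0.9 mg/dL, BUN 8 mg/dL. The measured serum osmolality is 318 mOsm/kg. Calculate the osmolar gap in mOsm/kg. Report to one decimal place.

28.2 mOsm/kg

Calculated osmolality = 2·Na + glucose/18 + BUN/2.8
= 2·140 + 125/18 + 8/2.8
= 280 + 6.94 + 2.86
= 289.8 mOsm/kg ≈ 289.8 mOsm/kg
Osmolar gap = measured − calculated = 318 − 289.8 = 28.2 mOsm/kg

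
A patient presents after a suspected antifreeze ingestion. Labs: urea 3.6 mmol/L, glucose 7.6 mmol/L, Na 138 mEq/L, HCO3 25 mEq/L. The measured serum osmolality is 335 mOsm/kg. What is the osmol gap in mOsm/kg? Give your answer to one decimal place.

Calculated osmolality = 2·Na + glucose + urea
= 2·138 + 7.6 + 3.6
= 276 + 7.60 + 3.60
= 287.2 mOsm/kg ≈ 287.2 mOsm/kg
Osmolar gap = measured − calculated = 335 − 287.2 = 47.8 mOsm/kg

47.8 mOsm/kg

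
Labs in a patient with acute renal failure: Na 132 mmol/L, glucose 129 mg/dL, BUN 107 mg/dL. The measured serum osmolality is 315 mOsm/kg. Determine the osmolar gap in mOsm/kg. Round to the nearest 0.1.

5.6 mOsm/kg

Calculated osmolality = 2·Na + glucose/18 + BUN/2.8
= 2·132 + 129/18 + 107/2.8
= 264 + 7.17 + 38.21
= 309.38 mOsm/kg ≈ 309.4 mOsm/kg
Osmolar gap = measured − calculated = 315 − 309.4 = 5.6 mOsm/kg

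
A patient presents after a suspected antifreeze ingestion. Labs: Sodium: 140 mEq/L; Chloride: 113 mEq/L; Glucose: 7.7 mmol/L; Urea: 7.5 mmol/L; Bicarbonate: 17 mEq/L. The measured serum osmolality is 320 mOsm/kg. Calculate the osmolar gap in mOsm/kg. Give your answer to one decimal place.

24.8 mOsm/kg

Calculated osmolality = 2·Na + glucose + urea
= 2·140 + 7.7 + 7.5
= 280 + 7.70 + 7.50
= 295.2 mOsm/kg ≈ 295.2 mOsm/kg
Osmolar gap = measured − calculated = 320 − 295.2 = 24.8 mOsm/kg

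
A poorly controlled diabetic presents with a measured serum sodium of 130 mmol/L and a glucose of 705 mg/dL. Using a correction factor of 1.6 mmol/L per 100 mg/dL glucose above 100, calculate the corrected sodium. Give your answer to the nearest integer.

Corrected Na = measured Na + 1.6 · (glucose − 100)/100
= 130 + 1.6 · (705 − 100)/100
= 130 + 9.7
= 139.7 mmol/L

140 mmol/L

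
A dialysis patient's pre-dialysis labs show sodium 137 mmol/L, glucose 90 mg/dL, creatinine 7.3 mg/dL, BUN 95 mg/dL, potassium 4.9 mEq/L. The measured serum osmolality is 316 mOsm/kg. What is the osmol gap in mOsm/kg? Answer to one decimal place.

3.1 mOsm/kg

Calculated osmolality = 2·Na + glucose/18 + BUN/2.8
= 2·137 + 90/18 + 95/2.8
= 274 + 5 + 33.93
= 312.93 mOsm/kg ≈ 312.9 mOsm/kg
Osmolar gap = measured − calculated = 316 − 312.9 = 3.1 mOsm/kg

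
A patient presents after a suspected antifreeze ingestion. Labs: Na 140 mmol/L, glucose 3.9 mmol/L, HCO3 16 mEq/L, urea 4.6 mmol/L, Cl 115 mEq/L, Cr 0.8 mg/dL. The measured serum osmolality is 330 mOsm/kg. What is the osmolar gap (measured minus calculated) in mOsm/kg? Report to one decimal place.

Calculated osmolality = 2·Na + glucose + urea
= 2·140 + 3.9 + 4.6
= 280 + 3.90 + 4.60
= 288.5 mOsm/kg ≈ 288.5 mOsm/kg
Osmolar gap = measured − calculated = 330 − 288.5 = 41.5 mOsm/kg

41.5 mOsm/kg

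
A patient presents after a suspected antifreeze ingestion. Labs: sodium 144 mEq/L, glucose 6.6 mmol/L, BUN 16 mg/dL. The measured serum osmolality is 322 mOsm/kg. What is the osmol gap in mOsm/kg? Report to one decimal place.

Calculated osmolality = 2·Na + glucose + BUN/2.8
= 2·144 + 6.6 + 16/2.8
= 288 + 6.60 + 5.71
= 300.31 mOsm/kg ≈ 300.3 mOsm/kg
Osmolar gap = measured − calculated = 322 − 300.3 = 21.7 mOsm/kg

21.7 mOsm/kg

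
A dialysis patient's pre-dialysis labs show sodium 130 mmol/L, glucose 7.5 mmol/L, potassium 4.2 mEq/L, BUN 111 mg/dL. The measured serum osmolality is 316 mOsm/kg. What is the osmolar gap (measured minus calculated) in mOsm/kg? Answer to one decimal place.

8.9 mOsm/kg

Calculated osmolality = 2·Na + glucose + BUN/2.8
= 2·130 + 7.5 + 111/2.8
= 260 + 7.50 + 39.64
= 307.14 mOsm/kg ≈ 307.1 mOsm/kg
Osmolar gap = measured − calculated = 316 − 307.1 = 8.9 mOsm/kg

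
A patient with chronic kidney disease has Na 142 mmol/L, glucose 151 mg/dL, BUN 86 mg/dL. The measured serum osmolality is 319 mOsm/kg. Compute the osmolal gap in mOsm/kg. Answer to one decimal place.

Calculated osmolality = 2·Na + glucose/18 + BUN/2.8
= 2·142 + 151/18 + 86/2.8
= 284 + 8.39 + 30.71
= 323.1 mOsm/kg ≈ 323.1 mOsm/kg
Osmolar gap = measured − calculated = 319 − 323.1 = -4.1 mOsm/kg

-4.1 mOsm/kg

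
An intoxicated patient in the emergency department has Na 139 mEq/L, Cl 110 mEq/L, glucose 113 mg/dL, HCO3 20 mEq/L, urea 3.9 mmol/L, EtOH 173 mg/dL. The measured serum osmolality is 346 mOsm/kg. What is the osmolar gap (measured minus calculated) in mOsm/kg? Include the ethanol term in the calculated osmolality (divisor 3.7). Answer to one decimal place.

Calculated osmolality = 2·Na + glucose/18 + urea + ethanol/3.7
= 2·139 + 113/18 + 3.9 + 173/3.7
= 278 + 6.28 + 3.90 + 46.76
= 334.94 mOsm/kg ≈ 334.9 mOsm/kg
Osmolar gap = measured − calculated = 346 − 334.9 = 11.1 mOsm/kg

11.1 mOsm/kg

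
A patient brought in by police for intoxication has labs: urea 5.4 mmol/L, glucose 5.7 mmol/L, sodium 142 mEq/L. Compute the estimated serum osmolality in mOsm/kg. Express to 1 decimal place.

Calculated osmolality = 2·Na + glucose + urea
= 2·142 + 5.7 + 5.4
= 284 + 5.70 + 5.40
= 295.1 mOsm/kg

295.1 mOsm/kg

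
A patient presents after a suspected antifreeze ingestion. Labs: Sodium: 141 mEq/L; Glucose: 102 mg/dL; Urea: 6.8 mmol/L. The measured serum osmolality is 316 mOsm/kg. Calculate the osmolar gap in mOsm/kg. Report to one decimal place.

Calculated osmolality = 2·Na + glucose/18 + urea
= 2·141 + 102/18 + 6.8
= 282 + 5.67 + 6.80
= 294.47 mOsm/kg ≈ 294.5 mOsm/kg
Osmolar gap = measured − calculated = 316 − 294.5 = 21.5 mOsm/kg

21.5 mOsm/kg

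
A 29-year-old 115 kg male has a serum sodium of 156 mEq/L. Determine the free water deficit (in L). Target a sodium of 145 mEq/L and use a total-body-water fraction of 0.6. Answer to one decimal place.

5.2 L

TBW = 0.6 · 115 = 69 L
Free water deficit = TBW · (Na/145 − 1)
= 69 · (156/145 − 1)
= 69 · 0.0759
= 5.24 L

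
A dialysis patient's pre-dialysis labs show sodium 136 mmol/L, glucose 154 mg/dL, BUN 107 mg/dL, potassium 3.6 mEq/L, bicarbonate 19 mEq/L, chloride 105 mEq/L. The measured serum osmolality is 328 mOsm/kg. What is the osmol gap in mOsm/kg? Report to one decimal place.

9.2 mOsm/kg

Calculated osmolality = 2·Na + glucose/18 + BUN/2.8
= 2·136 + 154/18 + 107/2.8
= 272 + 8.56 + 38.21
= 318.77 mOsm/kg ≈ 318.8 mOsm/kg
Osmolar gap = measured − calculated = 328 − 318.8 = 9.2 mOsm/kg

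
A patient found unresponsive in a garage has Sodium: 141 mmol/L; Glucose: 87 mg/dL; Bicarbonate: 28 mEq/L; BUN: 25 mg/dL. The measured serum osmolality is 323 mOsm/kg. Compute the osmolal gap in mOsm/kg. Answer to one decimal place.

27.2 mOsm/kg

Calculated osmolality = 2·Na + glucose/18 + BUN/2.8
= 2·141 + 87/18 + 25/2.8
= 282 + 4.83 + 8.93
= 295.76 mOsm/kg ≈ 295.8 mOsm/kg
Osmolar gap = measured − calculated = 323 − 295.8 = 27.2 mOsm/kg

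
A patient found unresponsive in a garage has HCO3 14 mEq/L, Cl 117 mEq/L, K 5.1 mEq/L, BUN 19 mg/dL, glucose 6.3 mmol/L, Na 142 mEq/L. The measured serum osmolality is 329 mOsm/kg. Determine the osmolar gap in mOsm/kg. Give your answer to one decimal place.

31.9 mOsm/kg

Calculated osmolality = 2·Na + glucose + BUN/2.8
= 2·142 + 6.3 + 19/2.8
= 284 + 6.30 + 6.79
= 297.09 mOsm/kg ≈ 297.1 mOsm/kg
Osmolar gap = measured − calculated = 329 − 297.1 = 31.9 mOsm/kg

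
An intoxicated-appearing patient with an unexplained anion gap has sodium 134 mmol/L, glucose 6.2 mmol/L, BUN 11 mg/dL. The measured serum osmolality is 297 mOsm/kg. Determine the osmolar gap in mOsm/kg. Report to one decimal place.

18.9 mOsm/kg

Calculated osmolality = 2·Na + glucose + BUN/2.8
= 2·134 + 6.2 + 11/2.8
= 268 + 6.20 + 3.93
= 278.13 mOsm/kg ≈ 278.1 mOsm/kg
Osmolar gap = measured − calculated = 297 − 278.1 = 18.9 mOsm/kg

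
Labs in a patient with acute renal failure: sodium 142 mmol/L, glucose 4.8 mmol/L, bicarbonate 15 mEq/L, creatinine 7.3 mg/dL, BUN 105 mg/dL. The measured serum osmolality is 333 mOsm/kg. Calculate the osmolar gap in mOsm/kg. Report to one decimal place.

Calculated osmolality = 2·Na + glucose + BUN/2.8
= 2·142 + 4.8 + 105/2.8
= 284 + 4.80 + 37.50
= 326.3 mOsm/kg ≈ 326.3 mOsm/kg
Osmolar gap = measured − calculated = 333 − 326.3 = 6.7 mOsm/kg

6.7 mOsm/kg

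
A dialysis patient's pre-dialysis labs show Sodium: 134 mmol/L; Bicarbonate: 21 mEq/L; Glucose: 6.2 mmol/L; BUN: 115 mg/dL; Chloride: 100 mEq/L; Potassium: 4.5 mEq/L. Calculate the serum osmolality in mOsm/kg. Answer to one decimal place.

315.3 mOsm/kg

Calculated osmolality = 2·Na + glucose + BUN/2.8
= 2·134 + 6.2 + 115/2.8
= 268 + 6.20 + 41.07
= 315.27 mOsm/kg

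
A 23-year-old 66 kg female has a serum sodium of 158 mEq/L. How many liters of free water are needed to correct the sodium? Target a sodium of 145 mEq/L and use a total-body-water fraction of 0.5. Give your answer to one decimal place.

TBW = 0.5 · 66 = 33 L
Free water deficit = TBW · (Na/145 − 1)
= 33 · (158/145 − 1)
= 33 · 0.0897
= 2.96 L

3.0 L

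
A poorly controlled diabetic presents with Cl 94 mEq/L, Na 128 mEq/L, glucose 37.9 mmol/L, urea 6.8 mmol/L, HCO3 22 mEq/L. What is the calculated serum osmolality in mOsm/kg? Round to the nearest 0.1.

Calculated osmolality = 2·Na + glucose + urea
= 2·128 + 37.9 + 6.8
= 256 + 37.90 + 6.80
= 300.7 mOsm/kg

300.7 mOsm/kg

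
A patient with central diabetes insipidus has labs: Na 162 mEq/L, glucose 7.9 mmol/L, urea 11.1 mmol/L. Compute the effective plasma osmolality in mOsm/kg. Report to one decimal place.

Effective osmolality excludes urea (freely permeant across cell membranes):
2·Na + glucose
= 2·162 + 7.9
= 324 + 7.9
= 331.9 mOsm/kg

331.9 mOsm/kg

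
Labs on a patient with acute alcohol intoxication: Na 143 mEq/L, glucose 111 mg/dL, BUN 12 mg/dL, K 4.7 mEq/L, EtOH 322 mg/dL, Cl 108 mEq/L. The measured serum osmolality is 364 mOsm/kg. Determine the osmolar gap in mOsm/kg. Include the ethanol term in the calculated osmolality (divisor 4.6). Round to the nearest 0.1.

Calculated osmolality = 2·Na + glucose/18 + BUN/2.8 + ethanol/4.6
= 2·143 + 111/18 + 12/2.8 + 322/4.6
= 286 + 6.17 + 4.29 + 70
= 366.46 mOsm/kg ≈ 366.5 mOsm/kg
Osmolar gap = measured − calculated = 364 − 366.5 = -2.5 mOsm/kg

-2.5 mOsm/kg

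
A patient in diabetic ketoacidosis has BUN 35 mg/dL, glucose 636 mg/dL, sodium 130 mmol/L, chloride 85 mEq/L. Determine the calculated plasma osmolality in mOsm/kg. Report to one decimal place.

Calculated osmolality = 2·Na + glucose/18 + BUN/2.8
= 2·130 + 636/18 + 35/2.8
= 260 + 35.33 + 12.50
= 307.83 mOsm/kg

307.8 mOsm/kg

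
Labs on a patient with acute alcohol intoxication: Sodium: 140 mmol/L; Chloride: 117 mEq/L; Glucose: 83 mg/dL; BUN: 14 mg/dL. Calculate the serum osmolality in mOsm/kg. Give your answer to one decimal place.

289.6 mOsm/kg

Calculated osmolality = 2·Na + glucose/18 + BUN/2.8
= 2·140 + 83/18 + 14/2.8
= 280 + 4.61 + 5
= 289.61 mOsm/kg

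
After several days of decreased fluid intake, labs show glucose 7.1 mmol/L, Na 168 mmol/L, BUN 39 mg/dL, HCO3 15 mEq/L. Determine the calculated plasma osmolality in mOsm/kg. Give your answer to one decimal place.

Calculated osmolality = 2·Na + glucose + BUN/2.8
= 2·168 + 7.1 + 39/2.8
= 336 + 7.10 + 13.93
= 357.03 mOsm/kg

357.0 mOsm/kg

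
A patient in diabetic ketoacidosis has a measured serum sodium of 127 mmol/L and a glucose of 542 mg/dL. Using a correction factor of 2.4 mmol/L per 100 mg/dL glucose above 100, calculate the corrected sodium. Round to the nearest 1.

Corrected Na = measured Na + 2.4 · (glucose − 100)/100
= 127 + 2.4 · (542 − 100)/100
= 127 + 10.6
= 137.6 mmol/L

138 mmol/L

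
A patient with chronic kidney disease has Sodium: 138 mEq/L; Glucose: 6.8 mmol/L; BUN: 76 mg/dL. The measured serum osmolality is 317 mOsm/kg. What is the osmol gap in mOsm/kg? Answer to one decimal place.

Calculated osmolality = 2·Na + glucose + BUN/2.8
= 2·138 + 6.8 + 76/2.8
= 276 + 6.80 + 27.14
= 309.94 mOsm/kg ≈ 309.9 mOsm/kg
Osmolar gap = measured − calculated = 317 − 309.9 = 7.1 mOsm/kg

7.1 mOsm/kg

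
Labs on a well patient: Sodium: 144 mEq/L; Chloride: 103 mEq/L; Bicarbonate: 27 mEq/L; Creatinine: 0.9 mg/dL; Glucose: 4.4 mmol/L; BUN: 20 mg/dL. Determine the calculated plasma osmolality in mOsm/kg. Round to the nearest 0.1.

Calculated osmolality = 2·Na + glucose + BUN/2.8
= 2·144 + 4.4 + 20/2.8
= 288 + 4.40 + 7.14
= 299.54 mOsm/kg

299.5 mOsm/kg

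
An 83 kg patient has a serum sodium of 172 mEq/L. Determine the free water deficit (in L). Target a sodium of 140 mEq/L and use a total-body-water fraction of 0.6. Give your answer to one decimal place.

TBW = 0.6 · 83 = 49.8 L
Free water deficit = TBW · (Na/140 − 1)
= 49.8 · (172/140 − 1)
= 49.8 · 0.2286
= 11.38 L

11.4 L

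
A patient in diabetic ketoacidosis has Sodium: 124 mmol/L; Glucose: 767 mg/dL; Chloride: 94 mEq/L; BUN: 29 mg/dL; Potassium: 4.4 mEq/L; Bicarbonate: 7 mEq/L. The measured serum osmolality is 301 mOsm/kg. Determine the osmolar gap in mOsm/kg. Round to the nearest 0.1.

0.0 mOsm/kg

Calculated osmolality = 2·Na + glucose/18 + BUN/2.8
= 2·124 + 767/18 + 29/2.8
= 248 + 42.61 + 10.36
= 300.97 mOsm/kg ≈ 301.0 mOsm/kg
Osmolar gap = measured − calculated = 301 − 301.0 = 0.0 mOsm/kg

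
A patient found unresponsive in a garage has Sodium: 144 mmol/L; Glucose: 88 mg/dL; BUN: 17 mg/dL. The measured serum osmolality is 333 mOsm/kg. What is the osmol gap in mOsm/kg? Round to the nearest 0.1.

34.0 mOsm/kg

Calculated osmolality = 2·Na + glucose/18 + BUN/2.8
= 2·144 + 88/18 + 17/2.8
= 288 + 4.89 + 6.07
= 298.96 mOsm/kg ≈ 299.0 mOsm/kg
Osmolar gap = measured − calculated = 333 − 299.0 = 34.0 mOsm/kg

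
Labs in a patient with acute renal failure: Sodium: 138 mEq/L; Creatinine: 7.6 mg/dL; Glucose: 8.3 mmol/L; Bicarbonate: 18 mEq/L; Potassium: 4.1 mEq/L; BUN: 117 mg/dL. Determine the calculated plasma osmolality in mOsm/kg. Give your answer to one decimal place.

326.1 mOsm/kg

Calculated osmolality = 2·Na + glucose + BUN/2.8
= 2·138 + 8.3 + 117/2.8
= 276 + 8.30 + 41.79
= 326.09 mOsm/kg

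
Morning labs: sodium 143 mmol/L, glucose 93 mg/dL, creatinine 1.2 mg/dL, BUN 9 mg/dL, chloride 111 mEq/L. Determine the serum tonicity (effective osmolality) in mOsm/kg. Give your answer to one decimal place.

Effective osmolality excludes urea (freely permeant across cell membranes):
2·Na + glucose/18
= 2·143 + 93/18
= 286 + 5.17
= 291.17 mOsm/kg

291.2 mOsm/kg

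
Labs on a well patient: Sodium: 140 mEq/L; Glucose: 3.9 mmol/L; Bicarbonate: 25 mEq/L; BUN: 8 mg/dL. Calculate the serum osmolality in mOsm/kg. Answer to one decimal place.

Calculated osmolality = 2·Na + glucose + BUN/2.8
= 2·140 + 3.9 + 8/2.8
= 280 + 3.90 + 2.86
= 286.76 mOsm/kg

286.8 mOsm/kg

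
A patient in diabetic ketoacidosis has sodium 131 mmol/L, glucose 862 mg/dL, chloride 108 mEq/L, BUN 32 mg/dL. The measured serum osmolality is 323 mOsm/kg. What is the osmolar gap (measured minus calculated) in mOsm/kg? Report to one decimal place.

1.7 mOsm/kg

Calculated osmolality = 2·Na + glucose/18 + BUN/2.8
= 2·131 + 862/18 + 32/2.8
= 262 + 47.89 + 11.43
= 321.32 mOsm/kg ≈ 321.3 mOsm/kg
Osmolar gap = measured − calculated = 323 − 321.3 = 1.7 mOsm/kg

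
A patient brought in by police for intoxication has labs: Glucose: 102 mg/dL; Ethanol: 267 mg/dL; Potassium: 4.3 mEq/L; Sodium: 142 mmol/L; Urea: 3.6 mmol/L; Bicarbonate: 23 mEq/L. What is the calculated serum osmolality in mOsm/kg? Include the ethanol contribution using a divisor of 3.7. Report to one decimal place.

Calculated osmolality = 2·Na + glucose/18 + urea + ethanol/3.7
= 2·142 + 102/18 + 3.6 + 267/3.7
= 284 + 5.67 + 3.60 + 72.16
= 365.43 mOsm/kg

365.4 mOsm/kg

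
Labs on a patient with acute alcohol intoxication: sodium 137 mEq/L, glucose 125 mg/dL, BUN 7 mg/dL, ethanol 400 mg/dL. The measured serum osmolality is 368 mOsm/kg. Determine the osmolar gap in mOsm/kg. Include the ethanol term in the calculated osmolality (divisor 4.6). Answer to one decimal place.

Calculated osmolality = 2·Na + glucose/18 + BUN/2.8 + ethanol/4.6
= 2·137 + 125/18 + 7/2.8 + 400/4.6
= 274 + 6.94 + 2.50 + 86.96
= 370.4 mOsm/kg ≈ 370.4 mOsm/kg
Osmolar gap = measured − calculated = 368 − 370.4 = -2.4 mOsm/kg

-2.4 mOsm/kg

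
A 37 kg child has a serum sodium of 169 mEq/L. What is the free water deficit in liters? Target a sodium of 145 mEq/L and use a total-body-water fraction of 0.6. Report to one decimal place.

TBW = 0.6 · 37 = 22.2 L
Free water deficit = TBW · (Na/145 − 1)
= 22.2 · (169/145 − 1)
= 22.2 · 0.1655
= 3.67 L

3.7 L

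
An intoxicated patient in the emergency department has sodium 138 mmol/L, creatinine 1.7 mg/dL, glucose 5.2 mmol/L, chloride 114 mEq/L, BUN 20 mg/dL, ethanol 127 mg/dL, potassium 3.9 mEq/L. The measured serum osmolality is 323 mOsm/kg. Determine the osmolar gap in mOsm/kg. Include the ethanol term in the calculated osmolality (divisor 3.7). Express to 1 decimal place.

0.3 mOsm/kg

Calculated osmolality = 2·Na + glucose + BUN/2.8 + ethanol/3.7
= 2·138 + 5.2 + 20/2.8 + 127/3.7
= 276 + 5.20 + 7.14 + 34.32
= 322.66 mOsm/kg ≈ 322.7 mOsm/kg
Osmolar gap = measured − calculated = 323 − 322.7 = 0.3 mOsm/kg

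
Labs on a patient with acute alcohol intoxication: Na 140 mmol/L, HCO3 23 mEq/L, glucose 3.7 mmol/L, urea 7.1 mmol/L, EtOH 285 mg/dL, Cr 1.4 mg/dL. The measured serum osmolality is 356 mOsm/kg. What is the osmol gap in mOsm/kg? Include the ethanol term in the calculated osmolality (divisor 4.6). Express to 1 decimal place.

Calculated osmolality = 2·Na + glucose + urea + ethanol/4.6
= 2·140 + 3.7 + 7.1 + 285/4.6
= 280 + 3.70 + 7.10 + 61.96
= 352.76 mOsm/kg ≈ 352.8 mOsm/kg
Osmolar gap = measured − calculated = 356 − 352.8 = 3.2 mOsm/kg

3.2 mOsm/kg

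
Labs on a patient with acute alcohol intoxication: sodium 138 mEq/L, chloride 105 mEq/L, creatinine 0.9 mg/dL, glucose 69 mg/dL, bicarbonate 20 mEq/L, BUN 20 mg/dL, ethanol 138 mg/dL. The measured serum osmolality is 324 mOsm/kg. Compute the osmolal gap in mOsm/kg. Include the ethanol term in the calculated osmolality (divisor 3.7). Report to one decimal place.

-0.3 mOsm/kg

Calculated osmolality = 2·Na + glucose/18 + BUN/2.8 + ethanol/3.7
= 2·138 + 69/18 + 20/2.8 + 138/3.7
= 276 + 3.83 + 7.14 + 37.30
= 324.27 mOsm/kg ≈ 324.3 mOsm/kg
Osmolar gap = measured − calculated = 324 − 324.3 = -0.3 mOsm/kg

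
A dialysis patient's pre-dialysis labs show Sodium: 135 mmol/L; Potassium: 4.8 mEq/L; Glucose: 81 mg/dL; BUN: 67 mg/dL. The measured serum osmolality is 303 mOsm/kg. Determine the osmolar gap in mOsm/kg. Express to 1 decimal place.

Calculated osmolality = 2·Na + glucose/18 + BUN/2.8
= 2·135 + 81/18 + 67/2.8
= 270 + 4.50 + 23.93
= 298.43 mOsm/kg ≈ 298.4 mOsm/kg
Osmolar gap = measured − calculated = 303 − 298.4 = 4.6 mOsm/kg

4.6 mOsm/kg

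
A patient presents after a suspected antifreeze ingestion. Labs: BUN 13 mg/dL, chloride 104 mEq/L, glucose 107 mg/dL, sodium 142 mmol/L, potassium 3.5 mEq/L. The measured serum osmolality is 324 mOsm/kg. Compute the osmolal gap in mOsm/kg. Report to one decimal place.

29.4 mOsm/kg

Calculated osmolality = 2·Na + glucose/18 + BUN/2.8
= 2·142 + 107/18 + 13/2.8
= 284 + 5.94 + 4.64
= 294.58 mOsm/kg ≈ 294.6 mOsm/kg
Osmolar gap = measured − calculated = 324 − 294.6 = 29.4 mOsm/kg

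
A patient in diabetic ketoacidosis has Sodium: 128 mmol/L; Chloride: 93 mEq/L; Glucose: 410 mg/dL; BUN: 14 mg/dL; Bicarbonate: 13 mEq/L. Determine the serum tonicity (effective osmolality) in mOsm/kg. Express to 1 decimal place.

278.8 mOsm/kg

Effective osmolality excludes urea (freely permeant across cell membranes):
2·Na + glucose/18
= 2·128 + 410/18
= 256 + 22.78
= 278.78 mOsm/kg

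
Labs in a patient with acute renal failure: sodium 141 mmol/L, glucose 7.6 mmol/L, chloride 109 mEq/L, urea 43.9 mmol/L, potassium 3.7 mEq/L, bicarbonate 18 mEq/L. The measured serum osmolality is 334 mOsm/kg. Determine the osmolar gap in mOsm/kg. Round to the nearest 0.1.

Calculated osmolality = 2·Na + glucose + urea
= 2·141 + 7.6 + 43.9
= 282 + 7.60 + 43.90
= 333.5 mOsm/kg ≈ 333.5 mOsm/kg
Osmolar gap = measured − calculated = 334 − 333.5 = 0.5 mOsm/kg

0.5 mOsm/kg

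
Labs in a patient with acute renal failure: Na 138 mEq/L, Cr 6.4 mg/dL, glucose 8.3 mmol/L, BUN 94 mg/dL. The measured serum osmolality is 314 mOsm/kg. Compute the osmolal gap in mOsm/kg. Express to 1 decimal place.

Calculated osmolality = 2·Na + glucose + BUN/2.8
= 2·138 + 8.3 + 94/2.8
= 276 + 8.30 + 33.57
= 317.87 mOsm/kg ≈ 317.9 mOsm/kg
Osmolar gap = measured − calculated = 314 − 317.9 = -3.9 mOsm/kg

-3.9 mOsm/kg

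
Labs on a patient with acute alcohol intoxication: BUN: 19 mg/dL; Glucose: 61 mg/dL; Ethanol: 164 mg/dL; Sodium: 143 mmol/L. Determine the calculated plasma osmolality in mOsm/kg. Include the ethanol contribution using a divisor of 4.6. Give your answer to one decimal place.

331.8 mOsm/kg

Calculated osmolality = 2·Na + glucose/18 + BUN/2.8 + ethanol/4.6
= 2·143 + 61/18 + 19/2.8 + 164/4.6
= 286 + 3.39 + 6.79 + 35.65
= 331.83 mOsm/kg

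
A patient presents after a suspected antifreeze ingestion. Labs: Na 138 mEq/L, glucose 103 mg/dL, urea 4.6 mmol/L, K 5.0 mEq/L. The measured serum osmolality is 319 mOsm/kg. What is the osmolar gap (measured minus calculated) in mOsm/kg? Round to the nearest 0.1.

Calculated osmolality = 2·Na + glucose/18 + urea
= 2·138 + 103/18 + 4.6
= 276 + 5.72 + 4.60
= 286.32 mOsm/kg ≈ 286.3 mOsm/kg
Osmolar gap = measured − calculated = 319 − 286.3 = 32.7 mOsm/kg

32.7 mOsm/kg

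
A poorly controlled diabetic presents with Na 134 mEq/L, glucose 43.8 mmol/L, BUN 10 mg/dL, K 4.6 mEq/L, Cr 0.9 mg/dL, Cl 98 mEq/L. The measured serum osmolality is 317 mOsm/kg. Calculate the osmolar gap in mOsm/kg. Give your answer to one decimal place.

1.6 mOsm/kg

Calculated osmolality = 2·Na + glucose + BUN/2.8
= 2·134 + 43.8 + 10/2.8
= 268 + 43.80 + 3.57
= 315.37 mOsm/kg ≈ 315.4 mOsm/kg
Osmolar gap = measured − calculated = 317 − 315.4 = 1.6 mOsm/kg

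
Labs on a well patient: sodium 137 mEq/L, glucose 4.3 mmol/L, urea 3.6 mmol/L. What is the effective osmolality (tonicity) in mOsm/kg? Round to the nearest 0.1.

Effective osmolality excludes urea (freely permeant across cell membranes):
2·Na + glucose
= 2·137 + 4.3
= 274 + 4.3
= 278.3 mOsm/kg

278.3 mOsm/kg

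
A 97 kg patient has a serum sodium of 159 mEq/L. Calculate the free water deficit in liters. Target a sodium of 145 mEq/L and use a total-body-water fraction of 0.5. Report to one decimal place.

4.7 L

TBW = 0.5 · 97 = 48.5 L
Free water deficit = TBW · (Na/145 − 1)
= 48.5 · (159/145 − 1)
= 48.5 · 0.0966
= 4.69 L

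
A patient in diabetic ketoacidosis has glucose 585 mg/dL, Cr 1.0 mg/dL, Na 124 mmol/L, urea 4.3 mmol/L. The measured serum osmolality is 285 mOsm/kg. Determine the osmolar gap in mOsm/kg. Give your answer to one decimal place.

0.2 mOsm/kg

Calculated osmolality = 2·Na + glucose/18 + urea
= 2·124 + 585/18 + 4.3
= 248 + 32.50 + 4.30
= 284.8 mOsm/kg ≈ 284.8 mOsm/kg
Osmolar gap = measured − calculated = 285 − 284.8 = 0.2 mOsm/kg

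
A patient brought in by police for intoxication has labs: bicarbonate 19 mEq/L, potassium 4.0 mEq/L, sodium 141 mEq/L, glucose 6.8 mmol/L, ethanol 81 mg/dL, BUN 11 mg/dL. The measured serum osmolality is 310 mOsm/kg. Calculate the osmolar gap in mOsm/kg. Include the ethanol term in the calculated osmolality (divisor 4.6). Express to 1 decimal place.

Calculated osmolality = 2·Na + glucose + BUN/2.8 + ethanol/4.6
= 2·141 + 6.8 + 11/2.8 + 81/4.6
= 282 + 6.80 + 3.93 + 17.61
= 310.34 mOsm/kg ≈ 310.3 mOsm/kg
Osmolar gap = measured − calculated = 310 − 310.3 = -0.3 mOsm/kg

-0.3 mOsm/kg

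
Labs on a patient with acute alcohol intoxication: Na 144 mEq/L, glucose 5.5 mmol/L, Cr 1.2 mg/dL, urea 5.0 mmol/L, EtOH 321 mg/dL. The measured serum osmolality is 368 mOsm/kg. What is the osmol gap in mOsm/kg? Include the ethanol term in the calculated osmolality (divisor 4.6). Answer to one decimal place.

Calculated osmolality = 2·Na + glucose + urea + ethanol/4.6
= 2·144 + 5.5 + 5 + 321/4.6
= 288 + 5.50 + 5 + 69.78
= 368.28 mOsm/kg ≈ 368.3 mOsm/kg
Osmolar gap = measured − calculated = 368 − 368.3 = -0.3 mOsm/kg

-0.3 mOsm/kg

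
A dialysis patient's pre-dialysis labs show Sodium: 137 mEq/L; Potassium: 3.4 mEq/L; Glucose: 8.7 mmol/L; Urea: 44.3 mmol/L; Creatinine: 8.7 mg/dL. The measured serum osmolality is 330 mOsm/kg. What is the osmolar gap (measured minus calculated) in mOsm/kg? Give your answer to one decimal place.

3.0 mOsm/kg

Calculated osmolality = 2·Na + glucose + urea
= 2·137 + 8.7 + 44.3
= 274 + 8.70 + 44.30
= 327 mOsm/kg ≈ 327.0 mOsm/kg
Osmolar gap = measured − calculated = 330 − 327.0 = 3.0 mOsm/kg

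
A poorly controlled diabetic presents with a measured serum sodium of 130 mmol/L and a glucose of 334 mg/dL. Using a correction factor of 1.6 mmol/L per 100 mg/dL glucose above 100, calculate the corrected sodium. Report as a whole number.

Corrected Na = measured Na + 1.6 · (glucose − 100)/100
= 130 + 1.6 · (334 − 100)/100
= 130 + 3.7
= 133.7 mmol/L

134 mmol/L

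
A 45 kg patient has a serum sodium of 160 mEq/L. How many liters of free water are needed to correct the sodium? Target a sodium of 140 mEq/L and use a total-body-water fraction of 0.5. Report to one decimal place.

3.2 L

TBW = 0.5 · 45 = 22.5 L
Free water deficit = TBW · (Na/140 − 1)
= 22.5 · (160/140 − 1)
= 22.5 · 0.1429
= 3.22 L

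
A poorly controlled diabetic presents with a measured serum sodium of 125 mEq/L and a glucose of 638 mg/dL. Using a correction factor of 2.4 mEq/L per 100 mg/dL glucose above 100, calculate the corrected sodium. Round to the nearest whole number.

138 mEq/L

Corrected Na = measured Na + 2.4 · (glucose − 100)/100
= 125 + 2.4 · (638 − 100)/100
= 125 + 12.9
= 137.9 mEq/L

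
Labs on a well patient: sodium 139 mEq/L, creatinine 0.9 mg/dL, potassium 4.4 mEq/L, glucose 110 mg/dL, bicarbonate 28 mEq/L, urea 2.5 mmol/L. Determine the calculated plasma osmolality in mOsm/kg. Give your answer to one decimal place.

Calculated osmolality = 2·Na + glucose/18 + urea
= 2·139 + 110/18 + 2.5
= 278 + 6.11 + 2.50
= 286.61 mOsm/kg

286.6 mOsm/kg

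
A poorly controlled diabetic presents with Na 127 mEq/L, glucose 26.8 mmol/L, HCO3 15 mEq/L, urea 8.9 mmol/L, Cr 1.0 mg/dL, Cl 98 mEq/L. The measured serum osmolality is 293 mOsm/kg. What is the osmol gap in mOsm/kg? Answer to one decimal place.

3.3 mOsm/kg

Calculated osmolality = 2·Na + glucose + urea
= 2·127 + 26.8 + 8.9
= 254 + 26.80 + 8.90
= 289.7 mOsm/kg ≈ 289.7 mOsm/kg
Osmolar gap = measured − calculated = 293 − 289.7 = 3.3 mOsm/kg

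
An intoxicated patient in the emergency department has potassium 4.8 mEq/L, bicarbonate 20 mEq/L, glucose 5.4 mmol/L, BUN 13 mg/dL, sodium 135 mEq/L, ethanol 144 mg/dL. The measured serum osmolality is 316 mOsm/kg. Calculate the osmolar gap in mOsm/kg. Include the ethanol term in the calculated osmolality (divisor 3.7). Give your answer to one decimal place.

Calculated osmolality = 2·Na + glucose + BUN/2.8 + ethanol/3.7
= 2·135 + 5.4 + 13/2.8 + 144/3.7
= 270 + 5.40 + 4.64 + 38.92
= 318.96 mOsm/kg ≈ 319.0 mOsm/kg
Osmolar gap = measured − calculated = 316 − 319.0 = -3.0 mOsm/kg

-3.0 mOsm/kg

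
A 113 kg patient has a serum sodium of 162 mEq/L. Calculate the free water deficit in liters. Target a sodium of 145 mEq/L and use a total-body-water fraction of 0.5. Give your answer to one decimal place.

TBW = 0.5 · 113 = 56.5 L
Free water deficit = TBW · (Na/145 − 1)
= 56.5 · (162/145 − 1)
= 56.5 · 0.1172
= 6.62 L

6.6 L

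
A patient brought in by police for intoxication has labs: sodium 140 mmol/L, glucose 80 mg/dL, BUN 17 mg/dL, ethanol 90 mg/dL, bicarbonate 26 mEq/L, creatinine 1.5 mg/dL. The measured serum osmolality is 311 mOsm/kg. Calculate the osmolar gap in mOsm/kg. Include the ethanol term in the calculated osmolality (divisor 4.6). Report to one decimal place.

0.9 mOsm/kg

Calculated osmolality = 2·Na + glucose/18 + BUN/2.8 + ethanol/4.6
= 2·140 + 80/18 + 17/2.8 + 90/4.6
= 280 + 4.44 + 6.07 + 19.57
= 310.08 mOsm/kg ≈ 310.1 mOsm/kg
Osmolar gap = measured − calculated = 311 − 310.1 = 0.9 mOsm/kg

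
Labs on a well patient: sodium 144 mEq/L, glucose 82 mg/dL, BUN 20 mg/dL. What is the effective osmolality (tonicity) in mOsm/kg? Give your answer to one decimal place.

292.6 mOsm/kg

Effective osmolality excludes urea (freely permeant across cell membranes):
2·Na + glucose/18
= 2·144 + 82/18
= 288 + 4.56
= 292.56 mOsm/kg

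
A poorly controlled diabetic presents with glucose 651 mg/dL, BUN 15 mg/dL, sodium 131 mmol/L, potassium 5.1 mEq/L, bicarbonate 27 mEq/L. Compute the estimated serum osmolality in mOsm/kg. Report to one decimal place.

Calculated osmolality = 2·Na + glucose/18 + BUN/2.8
= 2·131 + 651/18 + 15/2.8
= 262 + 36.17 + 5.36
= 303.53 mOsm/kg

303.5 mOsm/kg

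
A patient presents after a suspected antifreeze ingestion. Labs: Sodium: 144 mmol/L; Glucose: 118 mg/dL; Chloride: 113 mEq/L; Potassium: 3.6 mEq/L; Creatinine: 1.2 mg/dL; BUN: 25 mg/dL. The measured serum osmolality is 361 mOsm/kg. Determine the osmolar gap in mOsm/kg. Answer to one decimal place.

Calculated osmolality = 2·Na + glucose/18 + BUN/2.8
= 2·144 + 118/18 + 25/2.8
= 288 + 6.56 + 8.93
= 303.49 mOsm/kg ≈ 303.5 mOsm/kg
Osmolar gap = measured − calculated = 361 − 303.5 = 57.5 mOsm/kg

57.5 mOsm/kg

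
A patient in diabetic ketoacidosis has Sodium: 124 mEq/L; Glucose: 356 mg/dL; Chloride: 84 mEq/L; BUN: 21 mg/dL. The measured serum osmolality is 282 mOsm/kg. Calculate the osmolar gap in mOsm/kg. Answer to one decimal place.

Calculated osmolality = 2·Na + glucose/18 + BUN/2.8
= 2·124 + 356/18 + 21/2.8
= 248 + 19.78 + 7.50
= 275.28 mOsm/kg ≈ 275.3 mOsm/kg
Osmolar gap = measured − calculated = 282 − 275.3 = 6.7 mOsm/kg

6.7 mOsm/kg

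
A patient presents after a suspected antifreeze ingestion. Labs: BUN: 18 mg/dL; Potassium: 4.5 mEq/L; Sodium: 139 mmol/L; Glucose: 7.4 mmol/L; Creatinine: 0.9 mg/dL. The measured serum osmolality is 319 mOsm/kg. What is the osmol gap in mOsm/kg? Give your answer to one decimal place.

27.2 mOsm/kg

Calculated osmolality = 2·Na + glucose + BUN/2.8
= 2·139 + 7.4 + 18/2.8
= 278 + 7.40 + 6.43
= 291.83 mOsm/kg ≈ 291.8 mOsm/kg
Osmolar gap = measured − calculated = 319 − 291.8 = 27.2 mOsm/kg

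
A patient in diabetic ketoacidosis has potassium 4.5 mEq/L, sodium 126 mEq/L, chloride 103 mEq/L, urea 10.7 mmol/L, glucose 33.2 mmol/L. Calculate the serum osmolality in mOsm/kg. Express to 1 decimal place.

Calculated osmolality = 2·Na + glucose + urea
= 2·126 + 33.2 + 10.7
= 252 + 33.20 + 10.70
= 295.9 mOsm/kg

295.9 mOsm/kg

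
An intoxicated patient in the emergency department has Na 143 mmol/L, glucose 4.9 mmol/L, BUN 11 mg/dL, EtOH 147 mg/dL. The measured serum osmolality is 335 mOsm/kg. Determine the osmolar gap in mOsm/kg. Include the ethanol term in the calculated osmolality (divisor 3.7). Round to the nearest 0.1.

Calculated osmolality = 2·Na + glucose + BUN/2.8 + ethanol/3.7
= 2·143 + 4.9 + 11/2.8 + 147/3.7
= 286 + 4.90 + 3.93 + 39.73
= 334.56 mOsm/kg ≈ 334.6 mOsm/kg
Osmolar gap = measured − calculated = 335 − 334.6 = 0.4 mOsm/kg

0.4 mOsm/kg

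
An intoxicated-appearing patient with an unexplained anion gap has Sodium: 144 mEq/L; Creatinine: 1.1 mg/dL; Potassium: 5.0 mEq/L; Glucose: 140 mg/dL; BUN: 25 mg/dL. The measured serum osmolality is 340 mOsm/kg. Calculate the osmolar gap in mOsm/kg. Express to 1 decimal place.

35.3 mOsm/kg

Calculated osmolality = 2·Na + glucose/18 + BUN/2.8
= 2·144 + 140/18 + 25/2.8
= 288 + 7.78 + 8.93
= 304.71 mOsm/kg ≈ 304.7 mOsm/kg
Osmolar gap = measured − calculated = 340 − 304.7 = 35.3 mOsm/kg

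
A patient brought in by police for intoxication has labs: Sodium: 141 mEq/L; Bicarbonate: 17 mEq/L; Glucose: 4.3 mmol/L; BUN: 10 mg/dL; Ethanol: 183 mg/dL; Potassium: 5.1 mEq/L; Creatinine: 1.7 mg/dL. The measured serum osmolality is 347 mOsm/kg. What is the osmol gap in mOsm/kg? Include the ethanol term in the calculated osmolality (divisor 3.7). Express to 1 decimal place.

Calculated osmolality = 2·Na + glucose + BUN/2.8 + ethanol/3.7
= 2·141 + 4.3 + 10/2.8 + 183/3.7
= 282 + 4.30 + 3.57 + 49.46
= 339.33 mOsm/kg ≈ 339.3 mOsm/kg
Osmolar gap = measured − calculated = 347 − 339.3 = 7.7 mOsm/kg

7.7 mOsm/kg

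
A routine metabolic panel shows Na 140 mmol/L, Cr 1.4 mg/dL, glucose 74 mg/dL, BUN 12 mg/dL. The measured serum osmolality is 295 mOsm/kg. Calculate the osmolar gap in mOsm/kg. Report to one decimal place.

6.6 mOsm/kg

Calculated osmolality = 2·Na + glucose/18 + BUN/2.8
= 2·140 + 74/18 + 12/2.8
= 280 + 4.11 + 4.29
= 288.4 mOsm/kg ≈ 288.4 mOsm/kg
Osmolar gap = measured − calculated = 295 − 288.4 = 6.6 mOsm/kg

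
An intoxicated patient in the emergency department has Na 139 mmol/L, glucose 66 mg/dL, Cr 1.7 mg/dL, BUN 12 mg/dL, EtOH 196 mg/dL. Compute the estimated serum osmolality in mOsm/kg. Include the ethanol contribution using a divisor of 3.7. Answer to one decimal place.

Calculated osmolality = 2·Na + glucose/18 + BUN/2.8 + ethanol/3.7
= 2·139 + 66/18 + 12/2.8 + 196/3.7
= 278 + 3.67 + 4.29 + 52.97
= 338.93 mOsm/kg

338.9 mOsm/kg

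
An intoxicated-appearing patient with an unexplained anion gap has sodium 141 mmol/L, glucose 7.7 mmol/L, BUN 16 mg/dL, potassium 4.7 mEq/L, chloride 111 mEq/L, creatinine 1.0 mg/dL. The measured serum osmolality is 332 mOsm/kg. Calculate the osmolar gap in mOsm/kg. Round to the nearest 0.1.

Calculated osmolality = 2·Na + glucose + BUN/2.8
= 2·141 + 7.7 + 16/2.8
= 282 + 7.70 + 5.71
= 295.41 mOsm/kg ≈ 295.4 mOsm/kg
Osmolar gap = measured − calculated = 332 − 295.4 = 36.6 mOsm/kg

36.6 mOsm/kg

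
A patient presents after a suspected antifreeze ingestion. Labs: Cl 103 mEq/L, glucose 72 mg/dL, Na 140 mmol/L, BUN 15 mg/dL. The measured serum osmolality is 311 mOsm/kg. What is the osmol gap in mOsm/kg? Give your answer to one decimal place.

Calculated osmolality = 2·Na + glucose/18 + BUN/2.8
= 2·140 + 72/18 + 15/2.8
= 280 + 4 + 5.36
= 289.36 mOsm/kg ≈ 289.4 mOsm/kg
Osmolar gap = measured − calculated = 311 − 289.4 = 21.6 mOsm/kg

21.6 mOsm/kg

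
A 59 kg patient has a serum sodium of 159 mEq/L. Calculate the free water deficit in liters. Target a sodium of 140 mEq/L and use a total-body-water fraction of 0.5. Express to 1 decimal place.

TBW = 0.5 · 59 = 29.5 L
Free water deficit = TBW · (Na/140 − 1)
= 29.5 · (159/140 − 1)
= 29.5 · 0.1357
= 4 L

4.0 L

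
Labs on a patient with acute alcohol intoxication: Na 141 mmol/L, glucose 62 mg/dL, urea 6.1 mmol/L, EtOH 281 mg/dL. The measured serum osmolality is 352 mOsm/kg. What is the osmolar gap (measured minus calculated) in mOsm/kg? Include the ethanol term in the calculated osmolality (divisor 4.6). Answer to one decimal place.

Calculated osmolality = 2·Na + glucose/18 + urea + ethanol/4.6
= 2·141 + 62/18 + 6.1 + 281/4.6
= 282 + 3.44 + 6.10 + 61.09
= 352.63 mOsm/kg ≈ 352.6 mOsm/kg
Osmolar gap = measured − calculated = 352 − 352.6 = -0.6 mOsm/kg

-0.6 mOsm/kg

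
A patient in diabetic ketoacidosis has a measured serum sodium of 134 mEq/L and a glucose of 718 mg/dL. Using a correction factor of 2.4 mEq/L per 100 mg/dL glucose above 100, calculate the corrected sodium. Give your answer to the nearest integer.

Corrected Na = measured Na + 2.4 · (glucose − 100)/100
= 134 + 2.4 · (718 − 100)/100
= 134 + 14.8
= 148.8 mEq/L

149 mEq/L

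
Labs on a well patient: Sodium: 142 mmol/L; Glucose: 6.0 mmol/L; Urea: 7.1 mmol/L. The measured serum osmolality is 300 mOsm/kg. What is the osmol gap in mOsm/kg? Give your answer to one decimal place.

2.9 mOsm/kg

Calculated osmolality = 2·Na + glucose + urea
= 2·142 + 6 + 7.1
= 284 + 6 + 7.10
= 297.1 mOsm/kg ≈ 297.1 mOsm/kg
Osmolar gap = measured − calculated = 300 − 297.1 = 2.9 mOsm/kg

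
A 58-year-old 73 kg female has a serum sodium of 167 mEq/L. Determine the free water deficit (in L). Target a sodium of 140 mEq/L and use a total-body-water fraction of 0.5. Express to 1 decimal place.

TBW = 0.5 · 73 = 36.5 L
Free water deficit = TBW · (Na/140 − 1)
= 36.5 · (167/140 − 1)
= 36.5 · 0.1929
= 7.04 L

7.0 L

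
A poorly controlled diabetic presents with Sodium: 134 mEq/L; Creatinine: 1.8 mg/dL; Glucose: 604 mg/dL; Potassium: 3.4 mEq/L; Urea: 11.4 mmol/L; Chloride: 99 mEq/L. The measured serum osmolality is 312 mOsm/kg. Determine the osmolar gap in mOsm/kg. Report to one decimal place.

-1.0 mOsm/kg

Calculated osmolality = 2·Na + glucose/18 + urea
= 2·134 + 604/18 + 11.4
= 268 + 33.56 + 11.40
= 312.96 mOsm/kg ≈ 313.0 mOsm/kg
Osmolar gap = measured − calculated = 312 − 313.0 = -1.0 mOsm/kg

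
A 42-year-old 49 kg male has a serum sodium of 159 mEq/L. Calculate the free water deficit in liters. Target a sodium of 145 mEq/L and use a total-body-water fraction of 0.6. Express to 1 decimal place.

TBW = 0.6 · 49 = 29.4 L
Free water deficit = TBW · (Na/145 − 1)
= 29.4 · (159/145 − 1)
= 29.4 · 0.0966
= 2.84 L

2.8 L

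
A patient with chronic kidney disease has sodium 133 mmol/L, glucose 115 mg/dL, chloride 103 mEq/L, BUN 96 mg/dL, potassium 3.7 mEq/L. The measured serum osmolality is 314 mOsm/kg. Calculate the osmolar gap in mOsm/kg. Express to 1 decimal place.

Calculated osmolality = 2·Na + glucose/18 + BUN/2.8
= 2·133 + 115/18 + 96/2.8
= 266 + 6.39 + 34.29
= 306.68 mOsm/kg ≈ 306.7 mOsm/kg
Osmolar gap = measured − calculated = 314 − 306.7 = 7.3 mOsm/kg

7.3 mOsm/kg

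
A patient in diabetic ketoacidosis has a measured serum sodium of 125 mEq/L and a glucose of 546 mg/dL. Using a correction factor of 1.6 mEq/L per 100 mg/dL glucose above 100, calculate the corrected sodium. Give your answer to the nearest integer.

Corrected Na = measured Na + 1.6 · (glucose − 100)/100
= 125 + 1.6 · (546 − 100)/100
= 125 + 7.1
= 132.1 mEq/L

132 mEq/L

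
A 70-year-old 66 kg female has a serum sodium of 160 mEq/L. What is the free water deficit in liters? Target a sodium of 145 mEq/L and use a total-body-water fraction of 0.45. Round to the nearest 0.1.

TBW = 0.45 · 66 = 29.7 L
Free water deficit = TBW · (Na/145 − 1)
= 29.7 · (160/145 − 1)
= 29.7 · 0.1034
= 3.07 L

3.1 L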